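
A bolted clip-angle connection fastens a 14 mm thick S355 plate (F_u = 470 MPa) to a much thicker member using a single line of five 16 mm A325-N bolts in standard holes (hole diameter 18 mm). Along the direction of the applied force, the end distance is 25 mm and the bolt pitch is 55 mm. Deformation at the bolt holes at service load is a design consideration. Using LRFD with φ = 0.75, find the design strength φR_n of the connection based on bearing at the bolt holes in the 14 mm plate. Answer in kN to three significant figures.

853 kN

Per bolt r_n = 1.2 l_c t F_u ≤ 2.4 d t F_u; upper limit = 2.4 × 16 × 14 × 470 / 1000 = 252.7 kN.
Edge bolt: l_c = 25 − 18/2 = 16 mm → 1.2 × 16 × 14 × 470 / 1000 = 126.3 → r_n = 126.3 kN.
Interior bolts: l_c = 55 − 18 = 37 mm → 1.2 × 37 × 14 × 470 / 1000 = 292.2 → r_n = 252.7 kN.
R_n = 1 × 126.3 + 4 × 252.7 = 1137 kN.
Design strength φR_n = 0.75 × 1137 = 853 kN.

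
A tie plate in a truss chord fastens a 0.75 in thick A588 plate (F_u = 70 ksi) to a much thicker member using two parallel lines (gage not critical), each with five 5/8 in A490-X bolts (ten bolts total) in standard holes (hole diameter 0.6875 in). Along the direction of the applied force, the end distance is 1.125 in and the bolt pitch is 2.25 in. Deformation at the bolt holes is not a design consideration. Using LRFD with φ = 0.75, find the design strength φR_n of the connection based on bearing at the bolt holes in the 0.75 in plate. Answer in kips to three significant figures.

683 kips

Per bolt r_n = 1.5 l_c t F_u ≤ 3.0 d t F_u; upper limit = 3.0 × 0.625 × 0.75 × 70 = 98.44 kips.
Edge bolt: l_c = 1.125 − 0.6875/2 = 0.7812 in → 1.5 × 0.7812 × 0.75 × 70 = 61.52 → r_n = 61.52 kips.
Interior bolts: l_c = 2.25 − 0.6875 = 1.562 in → 1.5 × 1.562 × 0.75 × 70 = 123 → r_n = 98.44 kips.
R_n = 2 × 61.52 + 8 × 98.44 = 910.5 kips.
Design strength φR_n = 0.75 × 910.5 = 683 kips.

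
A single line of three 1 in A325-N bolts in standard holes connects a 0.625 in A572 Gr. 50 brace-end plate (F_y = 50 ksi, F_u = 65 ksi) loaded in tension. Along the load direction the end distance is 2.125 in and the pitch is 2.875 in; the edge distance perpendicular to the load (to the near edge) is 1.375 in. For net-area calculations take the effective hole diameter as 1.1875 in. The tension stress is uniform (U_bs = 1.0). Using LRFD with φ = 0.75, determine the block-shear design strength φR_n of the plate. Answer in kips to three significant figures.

113 kips

Shear plane L_v = 2.125 + 2·2.875 = 7.875 in; A_gv = 7.875 × 0.625 = 4.922 in².
A_nv = (7.875 − 2.5·1.1875) × 0.625 = 3.066 in².
A_nt = (1.375 − 0.5·1.1875) × 0.625 = 0.4883 in².
0.6 F_u A_nv = 119.6 kips; 0.6 F_y A_gv = 147.7 kips → shear rupture governs the shear term.
R_n = 119.6 + 1.0 × 65 × 0.4883 = 151.3 kips.
Design strength φR_n = 0.75 × 151.3 = 113 kips.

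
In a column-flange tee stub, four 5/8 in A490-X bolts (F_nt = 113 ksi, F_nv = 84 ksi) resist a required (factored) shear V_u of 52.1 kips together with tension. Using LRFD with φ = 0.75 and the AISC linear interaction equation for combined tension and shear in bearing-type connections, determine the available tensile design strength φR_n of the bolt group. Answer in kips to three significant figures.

A_b = π·0.625²/4 = 0.3068 in²; f_rv = 52.1 / (4 × 0.3068) = 42.45 ksi.
F'_nt = 1.3 F_nt − (F_nt / φF_nv) f_rv = 1.3·113 − (113/(0.75·84))·42.45 = 70.75 ksi, capped at F_nt → F'_nt = 70.75 ksi.
R_n = F'_nt · A_b · n = 70.75 × 0.3068 × 4 = 86.82 kips.
Design strength φR_n = 0.75 × 86.82 = 65.1 kips.

65.1 kips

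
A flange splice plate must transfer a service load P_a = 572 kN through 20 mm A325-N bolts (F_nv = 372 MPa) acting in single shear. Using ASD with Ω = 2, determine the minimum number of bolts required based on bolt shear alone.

10 bolts

A_b = π·20²/4 = 314.2 mm².
Per-bolt allowable strength R_n/Ω = 372 × 314.2 × 1 / 1000 / 2 = 58.43 kN.
n ≥ 572 / 58.43 = 9.789 → use 10 bolts.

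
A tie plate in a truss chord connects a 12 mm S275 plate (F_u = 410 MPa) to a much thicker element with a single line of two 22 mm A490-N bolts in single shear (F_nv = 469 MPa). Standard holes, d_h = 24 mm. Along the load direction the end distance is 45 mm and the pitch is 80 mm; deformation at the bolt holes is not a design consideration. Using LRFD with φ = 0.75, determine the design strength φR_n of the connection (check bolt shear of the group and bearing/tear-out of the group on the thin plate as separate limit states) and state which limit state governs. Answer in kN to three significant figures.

Bolt shear: A_b = π·22²/4 = 380.1 mm²; R_n = 469 × 380.1 × 2 × 1 / 1000 = 356.6 kN → 0.75 × 356.6 = 267 kN.
Bearing (1.5 l_c t F_u ≤ 3.0 d t F_u): upper limit = 3.0·22·12·410 / 1000 = 324.7 kN.
  Edge l_c = 45 − 24/2 = 33 → r_n = 243.5 kN; interior l_c = 80 − 24 = 56 → r_n = 324.7 kN.
  R_n,bearing = 1·243.5 + 1·324.7 = 568.3 kN → 0.75 × 568.3 = 426 kN.
Bolt shear governs: 267 kN.

267 kN (bolt shear governs)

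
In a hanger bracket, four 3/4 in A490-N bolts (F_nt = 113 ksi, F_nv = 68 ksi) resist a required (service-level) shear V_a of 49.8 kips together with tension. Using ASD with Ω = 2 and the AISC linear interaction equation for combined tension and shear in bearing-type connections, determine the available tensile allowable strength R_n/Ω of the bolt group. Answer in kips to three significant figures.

A_b = π·0.75²/4 = 0.4418 in²; f_rv = 49.8 / (4 × 0.4418) = 28.18 ksi.
F'_nt = 1.3 F_nt − (Ω F_nt / F_nv) f_rv = 1.3·113 − (2·113/68)·28.18 = 53.24 ksi, capped at F_nt → F'_nt = 53.24 ksi.
R_n = F'_nt · A_b · n = 53.24 × 0.4418 × 4 = 94.08 kips.
Allowable strength R_n/Ω = 94.08 / 2 = 47 kips.

47 kips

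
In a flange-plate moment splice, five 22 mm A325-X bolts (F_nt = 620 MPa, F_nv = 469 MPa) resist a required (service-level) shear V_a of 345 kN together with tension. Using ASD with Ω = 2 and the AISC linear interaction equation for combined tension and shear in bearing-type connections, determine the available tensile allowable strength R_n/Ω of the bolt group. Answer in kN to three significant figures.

310 kN

A_b = π·22²/4 = 380.1 mm²; f_rv = 345 × 1000 / (5 × 380.1) = 181.5 MPa.
F'_nt = 1.3 F_nt − (Ω F_nt / F_nv) f_rv = 1.3·620 − (2·620/469)·181.5 = 326.1 MPa, capped at F_nt → F'_nt = 326.1 MPa.
R_n = F'_nt · A_b · n = 326.1 × 380.1 × 5 / 1000 = 619.8 kN.
Allowable strength R_n/Ω = 619.8 / 2 = 310 kN.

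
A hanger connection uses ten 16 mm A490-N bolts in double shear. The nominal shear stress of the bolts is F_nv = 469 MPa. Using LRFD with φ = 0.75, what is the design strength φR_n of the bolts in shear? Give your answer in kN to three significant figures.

1410 kN

A_b = π × 16² / 4 = 201.1 mm².
R_n = F_nv · A_b · n · n_s = 469 × 201.1 × 10 × 2 / 1000 = 1886 kN.
Design strength φR_n = 0.75 × 1886 = 1410 kN.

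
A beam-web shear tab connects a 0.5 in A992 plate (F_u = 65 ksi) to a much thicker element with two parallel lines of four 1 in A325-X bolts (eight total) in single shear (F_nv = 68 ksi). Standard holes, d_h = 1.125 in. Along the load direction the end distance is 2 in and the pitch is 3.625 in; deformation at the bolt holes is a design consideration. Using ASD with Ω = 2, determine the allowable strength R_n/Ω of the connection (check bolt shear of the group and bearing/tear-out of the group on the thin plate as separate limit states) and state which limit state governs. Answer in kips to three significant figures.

Bolt shear: A_b = π·1²/4 = 0.7854 in²; R_n = 68 × 0.7854 × 8 × 1 = 427.3 kips → 427.3 / 2 = 214 kips.
Bearing (1.2 l_c t F_u ≤ 2.4 d t F_u): upper limit = 2.4·1·0.5·65 = 78 kips.
  Edge l_c = 2 − 1.125/2 = 1.438 → r_n = 56.06 kips; interior l_c = 3.625 − 1.125 = 2.5 → r_n = 78 kips.
  R_n,bearing = 2·56.06 + 6·78 = 580.1 kips → 580.1 / 2 = 290 kips.
Bolt shear governs: 214 kips.

214 kips (bolt shear governs)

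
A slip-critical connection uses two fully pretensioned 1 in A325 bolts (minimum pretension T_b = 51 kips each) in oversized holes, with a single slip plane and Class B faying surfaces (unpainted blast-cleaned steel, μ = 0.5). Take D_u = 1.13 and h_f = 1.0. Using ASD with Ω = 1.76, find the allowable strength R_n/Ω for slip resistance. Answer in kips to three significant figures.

32.7 kips

R_n = μ · D_u · h_f · T_b · n_s · n_b = 0.5 × 1.13 × 1.0 × 51 × 1 × 2 = 57.63 kips.
Allowable strength R_n/Ω = 57.63 / 1.76 = 32.7 kips.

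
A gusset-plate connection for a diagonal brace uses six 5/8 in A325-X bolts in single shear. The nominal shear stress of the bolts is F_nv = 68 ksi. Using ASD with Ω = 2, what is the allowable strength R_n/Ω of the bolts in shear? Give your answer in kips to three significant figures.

62.6 kips

A_b = π × 0.625² / 4 = 0.3068 in².
R_n = F_nv · A_b · n · n_s = 68 × 0.3068 × 6 × 1 = 125.2 kips.
Allowable strength R_n/Ω = 125.2 / 2 = 62.6 kips.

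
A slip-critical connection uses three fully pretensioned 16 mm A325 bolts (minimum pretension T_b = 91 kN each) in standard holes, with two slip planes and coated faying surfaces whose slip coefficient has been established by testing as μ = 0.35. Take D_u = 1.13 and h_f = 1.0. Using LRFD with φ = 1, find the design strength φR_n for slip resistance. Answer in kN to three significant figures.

R_n = μ · D_u · h_f · T_b · n_s · n_b = 0.35 × 1.13 × 1.0 × 91 × 2 × 3 = 215.9 kN.
Design strength φR_n = 1 × 215.9 = 216 kN.

216 kN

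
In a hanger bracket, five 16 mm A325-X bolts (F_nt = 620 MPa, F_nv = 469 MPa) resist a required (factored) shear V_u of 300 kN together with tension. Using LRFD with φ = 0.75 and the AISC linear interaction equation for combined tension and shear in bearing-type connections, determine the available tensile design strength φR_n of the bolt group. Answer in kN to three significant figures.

A_b = π·16²/4 = 201.1 mm²; f_rv = 300 × 1000 / (5 × 201.1) = 298.4 MPa.
F'_nt = 1.3 F_nt − (F_nt / φF_nv) f_rv = 1.3·620 − (620/(0.75·469))·298.4 = 280 MPa, capped at F_nt → F'_nt = 280 MPa.
R_n = F'_nt · A_b · n = 280 × 201.1 × 5 / 1000 = 281.5 kN.
Design strength φR_n = 0.75 × 281.5 = 211 kN.

211 kN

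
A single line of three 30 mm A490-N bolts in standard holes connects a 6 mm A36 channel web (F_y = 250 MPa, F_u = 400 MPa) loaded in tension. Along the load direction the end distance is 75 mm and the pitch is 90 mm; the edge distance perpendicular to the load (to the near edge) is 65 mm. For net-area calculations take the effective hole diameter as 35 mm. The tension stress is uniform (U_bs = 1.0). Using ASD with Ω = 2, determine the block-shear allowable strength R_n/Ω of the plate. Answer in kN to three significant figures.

172 kN

Shear plane L_v = 75 + 2·90 = 255 mm; A_gv = 255 × 6 = 1530 mm².
A_nv = (255 − 2.5·35) × 6 = 1005 mm².
A_nt = (65 − 0.5·35) × 6 = 285 mm².
0.6 F_u A_nv = 241.2 kN; 0.6 F_y A_gv = 229.5 kN → shear yielding governs the shear term.
R_n = 229.5 + 1.0 × 400 × 285 / 1000 = 343.5 kN.
Allowable strength R_n/Ω = 343.5 / 2 = 172 kN.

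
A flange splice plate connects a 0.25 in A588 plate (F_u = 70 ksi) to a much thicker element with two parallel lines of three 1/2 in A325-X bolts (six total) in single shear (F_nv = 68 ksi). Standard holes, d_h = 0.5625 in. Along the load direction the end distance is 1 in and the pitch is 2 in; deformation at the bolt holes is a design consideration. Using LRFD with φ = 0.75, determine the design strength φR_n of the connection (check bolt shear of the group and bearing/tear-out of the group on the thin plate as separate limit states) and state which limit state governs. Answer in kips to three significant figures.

Bolt shear: A_b = π·0.5²/4 = 0.1963 in²; R_n = 68 × 0.1963 × 6 × 1 = 80.11 kips → 0.75 × 80.11 = 60.1 kips.
Bearing (1.2 l_c t F_u ≤ 2.4 d t F_u): upper limit = 2.4·0.5·0.25·70 = 21 kips.
  Edge l_c = 1 − 0.5625/2 = 0.7188 → r_n = 15.09 kips; interior l_c = 2 − 0.5625 = 1.438 → r_n = 21 kips.
  R_n,bearing = 2·15.09 + 4·21 = 114.2 kips → 0.75 × 114.2 = 85.6 kips.
Bolt shear governs: 60.1 kips.

60.1 kips (bolt shear governs)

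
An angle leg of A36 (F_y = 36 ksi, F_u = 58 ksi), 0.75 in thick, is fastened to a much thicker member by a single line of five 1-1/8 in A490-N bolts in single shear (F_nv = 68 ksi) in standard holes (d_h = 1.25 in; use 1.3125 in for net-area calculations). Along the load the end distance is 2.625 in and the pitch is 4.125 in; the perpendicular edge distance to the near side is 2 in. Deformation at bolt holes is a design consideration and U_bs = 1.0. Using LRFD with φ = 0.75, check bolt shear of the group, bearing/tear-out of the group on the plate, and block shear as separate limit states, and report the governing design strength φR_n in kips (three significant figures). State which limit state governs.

Bolt shear: A_b = π·1.125²/4 = 0.994 in²; R_n = 68 × 0.994 × 5 × 1 = 338 kips → 0.75 × 338 = 253 kips.
Bearing: edge l_c = 2, r_n = 104.4 kips; interior l_c = 2.875, r_n = 117.4 kips; R_n = 104.4 + 4·117.4 = 574.2 kips → 431 kips.
Block shear: A_gv = 14.34, A_nv = 9.914, A_nt = 1.008 in²; R_n = min(0.6F_uA_nv, 0.6F_yA_gv) + U_bs·F_u·A_nt = 368.3 kips → 276 kips.
Bolt shear governs: 253 kips.

253 kips (bolt shear governs)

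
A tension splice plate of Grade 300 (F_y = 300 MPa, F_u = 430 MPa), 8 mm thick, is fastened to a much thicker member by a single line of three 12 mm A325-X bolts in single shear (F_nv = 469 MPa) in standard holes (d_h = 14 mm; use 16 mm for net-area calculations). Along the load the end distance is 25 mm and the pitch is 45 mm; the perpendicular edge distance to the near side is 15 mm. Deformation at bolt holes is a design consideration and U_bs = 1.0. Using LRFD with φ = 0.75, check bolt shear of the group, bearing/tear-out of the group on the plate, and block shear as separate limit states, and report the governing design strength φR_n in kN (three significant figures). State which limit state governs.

Bolt shear: A_b = π·12²/4 = 113.1 mm²; R_n = 469 × 113.1 × 3 × 1 / 1000 = 159.1 kN → 0.75 × 159.1 = 119 kN.
Bearing: edge l_c = 18, r_n = 74.3 kN; interior l_c = 31, r_n = 99.07 kN; R_n = 74.3 + 2·99.07 = 272.4 kN → 204 kN.
Block shear: A_gv = 920, A_nv = 600, A_nt = 56 mm²; R_n = min(0.6F_uA_nv, 0.6F_yA_gv) + U_bs·F_u·A_nt = 178.9 kN → 134 kN.
Bolt shear governs: 119 kN.

119 kN (bolt shear governs)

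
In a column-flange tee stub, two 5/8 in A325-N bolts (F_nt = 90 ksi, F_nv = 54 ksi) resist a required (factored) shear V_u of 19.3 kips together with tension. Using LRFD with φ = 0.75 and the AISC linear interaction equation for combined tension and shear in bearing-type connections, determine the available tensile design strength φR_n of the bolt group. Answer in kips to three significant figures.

A_b = π·0.625²/4 = 0.3068 in²; f_rv = 19.3 / (2 × 0.3068) = 31.45 ksi.
F'_nt = 1.3 F_nt − (F_nt / φF_nv) f_rv = 1.3·90 − (90/(0.75·54))·31.45 = 47.1 ksi, capped at F_nt → F'_nt = 47.1 ksi.
R_n = F'_nt · A_b · n = 47.1 × 0.3068 × 2 = 28.9 kips.
Design strength φR_n = 0.75 × 28.9 = 21.7 kips.

21.7 kips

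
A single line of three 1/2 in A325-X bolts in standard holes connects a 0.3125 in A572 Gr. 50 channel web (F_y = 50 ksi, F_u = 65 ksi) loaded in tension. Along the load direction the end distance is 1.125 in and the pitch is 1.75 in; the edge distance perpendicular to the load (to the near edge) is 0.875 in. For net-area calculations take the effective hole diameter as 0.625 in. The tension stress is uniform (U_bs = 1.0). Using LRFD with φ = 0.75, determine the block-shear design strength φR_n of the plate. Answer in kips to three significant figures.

36.6 kips

Shear plane L_v = 1.125 + 2·1.75 = 4.625 in; A_gv = 4.625 × 0.3125 = 1.445 in².
A_nv = (4.625 − 2.5·0.625) × 0.3125 = 0.957 in².
A_nt = (0.875 − 0.5·0.625) × 0.3125 = 0.1758 in².
0.6 F_u A_nv = 37.32 kips; 0.6 F_y A_gv = 43.36 kips → shear rupture governs the shear term.
R_n = 37.32 + 1.0 × 65 × 0.1758 = 48.75 kips.
Design strength φR_n = 0.75 × 48.75 = 36.6 kips.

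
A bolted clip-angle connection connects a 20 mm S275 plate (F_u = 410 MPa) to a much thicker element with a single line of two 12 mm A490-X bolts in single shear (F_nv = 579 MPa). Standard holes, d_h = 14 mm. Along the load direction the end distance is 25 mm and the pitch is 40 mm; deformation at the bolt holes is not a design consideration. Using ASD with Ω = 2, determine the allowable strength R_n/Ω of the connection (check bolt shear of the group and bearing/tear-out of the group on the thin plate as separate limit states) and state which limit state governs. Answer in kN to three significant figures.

Bolt shear: A_b = π·12²/4 = 113.1 mm²; R_n = 579 × 113.1 × 2 × 1 / 1000 = 131 kN → 131 / 2 = 65.5 kN.
Bearing (1.5 l_c t F_u ≤ 3.0 d t F_u): upper limit = 3.0·12·20·410 / 1000 = 295.2 kN.
  Edge l_c = 25 − 14/2 = 18 → r_n = 221.4 kN; interior l_c = 40 − 14 = 26 → r_n = 295.2 kN.
  R_n,bearing = 1·221.4 + 1·295.2 = 516.6 kN → 516.6 / 2 = 258 kN.
Bolt shear governs: 65.5 kN.

65.5 kN (bolt shear governs)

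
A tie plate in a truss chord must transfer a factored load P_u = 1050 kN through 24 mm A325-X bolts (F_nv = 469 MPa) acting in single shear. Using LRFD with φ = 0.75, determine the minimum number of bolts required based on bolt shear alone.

7 bolts

A_b = π·24²/4 = 452.4 mm².
Per-bolt design strength φR_n = 0.75 × 469 × 452.4 × 1 / 1000 = 159.1 kN.
n ≥ 1050 / 159.1 = 6.598 → use 7 bolts.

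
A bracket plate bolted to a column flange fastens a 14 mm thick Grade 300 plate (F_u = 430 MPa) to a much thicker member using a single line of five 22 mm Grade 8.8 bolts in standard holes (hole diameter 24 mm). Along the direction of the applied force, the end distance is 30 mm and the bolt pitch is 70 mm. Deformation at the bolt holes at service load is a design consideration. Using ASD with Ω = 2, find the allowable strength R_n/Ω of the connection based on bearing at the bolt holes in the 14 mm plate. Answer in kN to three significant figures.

Per bolt r_n = 1.2 l_c t F_u ≤ 2.4 d t F_u; upper limit = 2.4 × 22 × 14 × 430 / 1000 = 317.9 kN.
Edge bolt: l_c = 30 − 24/2 = 18 mm → 1.2 × 18 × 14 × 430 / 1000 = 130 → r_n = 130 kN.
Interior bolts: l_c = 70 − 24 = 46 mm → 1.2 × 46 × 14 × 430 / 1000 = 332.3 → r_n = 317.9 kN.
R_n = 1 × 130 + 4 × 317.9 = 1401 kN.
Allowable strength R_n/Ω = 1401 / 2 = 701 kN.

701 kN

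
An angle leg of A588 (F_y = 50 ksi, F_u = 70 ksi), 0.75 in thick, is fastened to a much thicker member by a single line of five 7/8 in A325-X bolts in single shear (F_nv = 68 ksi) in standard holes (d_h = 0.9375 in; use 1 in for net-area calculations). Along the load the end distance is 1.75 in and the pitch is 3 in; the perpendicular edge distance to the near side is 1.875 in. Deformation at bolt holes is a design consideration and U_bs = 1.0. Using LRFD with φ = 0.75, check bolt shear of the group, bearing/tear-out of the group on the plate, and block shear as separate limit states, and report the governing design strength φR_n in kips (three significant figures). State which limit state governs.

153 kips (bolt shear governs)

Bolt shear: A_b = π·0.875²/4 = 0.6013 in²; R_n = 68 × 0.6013 × 5 × 1 = 204.4 kips → 0.75 × 204.4 = 153 kips.
Bearing: edge l_c = 1.281, r_n = 80.72 kips; interior l_c = 2.062, r_n = 110.3 kips; R_n = 80.72 + 4·110.3 = 521.7 kips → 391 kips.
Block shear: A_gv = 10.31, A_nv = 6.938, A_nt = 1.031 in²; R_n = min(0.6F_uA_nv, 0.6F_yA_gv) + U_bs·F_u·A_nt = 363.6 kips → 273 kips.
Bolt shear governs: 153 kips.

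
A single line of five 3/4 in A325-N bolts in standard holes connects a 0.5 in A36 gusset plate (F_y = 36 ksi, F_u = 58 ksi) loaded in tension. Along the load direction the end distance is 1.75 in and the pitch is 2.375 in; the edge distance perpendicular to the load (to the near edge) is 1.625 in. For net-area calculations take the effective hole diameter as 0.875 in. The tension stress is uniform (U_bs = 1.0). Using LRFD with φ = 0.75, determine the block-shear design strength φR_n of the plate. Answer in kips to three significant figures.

117 kips

Shear plane L_v = 1.75 + 4·2.375 = 11.25 in; A_gv = 11.25 × 0.5 = 5.625 in².
A_nv = (11.25 − 4.5·0.875) × 0.5 = 3.656 in².
A_nt = (1.625 − 0.5·0.875) × 0.5 = 0.5938 in².
0.6 F_u A_nv = 127.2 kips; 0.6 F_y A_gv = 121.5 kips → shear yielding governs the shear term.
R_n = 121.5 + 1.0 × 58 × 0.5938 = 155.9 kips.
Design strength φR_n = 0.75 × 155.9 = 117 kips.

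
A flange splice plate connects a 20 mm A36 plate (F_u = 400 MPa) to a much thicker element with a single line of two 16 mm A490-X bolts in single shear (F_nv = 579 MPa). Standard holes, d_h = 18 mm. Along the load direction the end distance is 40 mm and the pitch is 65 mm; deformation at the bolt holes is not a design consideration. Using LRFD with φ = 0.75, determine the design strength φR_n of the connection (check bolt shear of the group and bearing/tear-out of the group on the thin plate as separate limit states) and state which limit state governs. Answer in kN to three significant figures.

Bolt shear: A_b = π·16²/4 = 201.1 mm²; R_n = 579 × 201.1 × 2 × 1 / 1000 = 232.8 kN → 0.75 × 232.8 = 175 kN.
Bearing (1.5 l_c t F_u ≤ 3.0 d t F_u): upper limit = 3.0·16·20·400 / 1000 = 384 kN.
  Edge l_c = 40 − 18/2 = 31 → r_n = 372 kN; interior l_c = 65 − 18 = 47 → r_n = 384 kN.
  R_n,bearing = 1·372 + 1·384 = 756 kN → 0.75 × 756 = 567 kN.
Bolt shear governs: 175 kN.

175 kN (bolt shear governs)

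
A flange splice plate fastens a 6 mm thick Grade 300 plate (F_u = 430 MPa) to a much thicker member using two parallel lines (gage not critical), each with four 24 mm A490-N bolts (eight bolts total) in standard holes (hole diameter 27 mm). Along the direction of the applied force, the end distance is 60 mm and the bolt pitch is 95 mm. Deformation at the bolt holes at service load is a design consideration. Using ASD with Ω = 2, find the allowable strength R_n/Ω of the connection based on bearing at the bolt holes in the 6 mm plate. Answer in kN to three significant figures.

590 kN

Per bolt r_n = 1.2 l_c t F_u ≤ 2.4 d t F_u; upper limit = 2.4 × 24 × 6 × 430 / 1000 = 148.6 kN.
Edge bolt: l_c = 60 − 27/2 = 46.5 mm → 1.2 × 46.5 × 6 × 430 / 1000 = 144 → r_n = 144 kN.
Interior bolts: l_c = 95 − 27 = 68 mm → 1.2 × 68 × 6 × 430 / 1000 = 210.5 → r_n = 148.6 kN.
R_n = 2 × 144 + 6 × 148.6 = 1180 kN.
Allowable strength R_n/Ω = 1180 / 2 = 590 kN.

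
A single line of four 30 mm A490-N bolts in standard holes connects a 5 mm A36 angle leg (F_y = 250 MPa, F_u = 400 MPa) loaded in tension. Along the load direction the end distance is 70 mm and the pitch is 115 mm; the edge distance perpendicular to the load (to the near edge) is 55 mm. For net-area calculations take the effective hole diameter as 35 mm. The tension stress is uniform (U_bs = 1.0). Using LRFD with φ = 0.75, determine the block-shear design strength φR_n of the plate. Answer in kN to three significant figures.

Shear plane L_v = 70 + 3·115 = 415 mm; A_gv = 415 × 5 = 2075 mm².
A_nv = (415 − 3.5·35) × 5 = 1462 mm².
A_nt = (55 − 0.5·35) × 5 = 187.5 mm².
0.6 F_u A_nv = 351 kN; 0.6 F_y A_gv = 311.2 kN → shear yielding governs the shear term.
R_n = 311.2 + 1.0 × 400 × 187.5 / 1000 = 386.2 kN.
Design strength φR_n = 0.75 × 386.2 = 290 kN.

290 kN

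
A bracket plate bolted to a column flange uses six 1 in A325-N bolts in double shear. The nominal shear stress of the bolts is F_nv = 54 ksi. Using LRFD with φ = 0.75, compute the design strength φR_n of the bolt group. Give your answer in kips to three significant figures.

A_b = π × 1² / 4 = 0.7854 in².
R_n = F_nv · A_b · n · n_s = 54 × 0.7854 × 6 × 2 = 508.9 kips.
Design strength φR_n = 0.75 × 508.9 = 382 kips.

382 kips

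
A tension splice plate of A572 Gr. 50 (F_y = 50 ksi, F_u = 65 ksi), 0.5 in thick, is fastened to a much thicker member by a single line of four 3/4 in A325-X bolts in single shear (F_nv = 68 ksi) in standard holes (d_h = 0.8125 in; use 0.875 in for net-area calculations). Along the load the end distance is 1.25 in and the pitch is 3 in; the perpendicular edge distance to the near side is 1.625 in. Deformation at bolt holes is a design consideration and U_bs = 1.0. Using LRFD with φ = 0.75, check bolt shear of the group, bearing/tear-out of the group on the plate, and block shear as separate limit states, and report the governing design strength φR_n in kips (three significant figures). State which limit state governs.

Bolt shear: A_b = π·0.75²/4 = 0.4418 in²; R_n = 68 × 0.4418 × 4 × 1 = 120.2 kips → 0.75 × 120.2 = 90.1 kips.
Bearing: edge l_c = 0.8438, r_n = 32.91 kips; interior l_c = 2.188, r_n = 58.5 kips; R_n = 32.91 + 3·58.5 = 208.4 kips → 156 kips.
Block shear: A_gv = 5.125, A_nv = 3.594, A_nt = 0.5938 in²; R_n = min(0.6F_uA_nv, 0.6F_yA_gv) + U_bs·F_u·A_nt = 178.8 kips → 134 kips.
Bolt shear governs: 90.1 kips.

90.1 kips (bolt shear governs)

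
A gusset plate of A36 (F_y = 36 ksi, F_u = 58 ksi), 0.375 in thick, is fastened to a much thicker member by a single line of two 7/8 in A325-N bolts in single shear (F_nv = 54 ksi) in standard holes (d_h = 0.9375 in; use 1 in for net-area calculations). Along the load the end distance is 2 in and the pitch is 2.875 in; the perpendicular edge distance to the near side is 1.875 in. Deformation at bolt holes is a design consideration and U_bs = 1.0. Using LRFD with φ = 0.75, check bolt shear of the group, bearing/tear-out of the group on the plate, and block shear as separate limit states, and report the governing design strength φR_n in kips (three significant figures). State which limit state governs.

Bolt shear: A_b = π·0.875²/4 = 0.6013 in²; R_n = 54 × 0.6013 × 2 × 1 = 64.94 kips → 0.75 × 64.94 = 48.7 kips.
Bearing: edge l_c = 1.531, r_n = 39.97 kips; interior l_c = 1.938, r_n = 45.68 kips; R_n = 39.97 + 1·45.68 = 85.64 kips → 64.2 kips.
Block shear: A_gv = 1.828, A_nv = 1.266, A_nt = 0.5156 in²; R_n = min(0.6F_uA_nv, 0.6F_yA_gv) + U_bs·F_u·A_nt = 69.39 kips → 52 kips.
Bolt shear governs: 48.7 kips.

48.7 kips (bolt shear governs)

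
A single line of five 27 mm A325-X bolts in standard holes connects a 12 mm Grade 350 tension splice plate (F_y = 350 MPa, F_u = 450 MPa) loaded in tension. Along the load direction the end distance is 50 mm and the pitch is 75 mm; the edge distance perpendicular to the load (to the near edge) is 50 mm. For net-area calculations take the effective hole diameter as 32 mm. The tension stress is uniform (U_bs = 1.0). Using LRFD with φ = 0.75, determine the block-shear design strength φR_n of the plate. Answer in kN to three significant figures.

Shear plane L_v = 50 + 4·75 = 350 mm; A_gv = 350 × 12 = 4200 mm².
A_nv = (350 − 4.5·32) × 12 = 2472 mm².
A_nt = (50 − 0.5·32) × 12 = 408 mm².
0.6 F_u A_nv = 667.4 kN; 0.6 F_y A_gv = 882 kN → shear rupture governs the shear term.
R_n = 667.4 + 1.0 × 450 × 408 / 1000 = 851 kN.
Design strength φR_n = 0.75 × 851 = 638 kN.

638 kN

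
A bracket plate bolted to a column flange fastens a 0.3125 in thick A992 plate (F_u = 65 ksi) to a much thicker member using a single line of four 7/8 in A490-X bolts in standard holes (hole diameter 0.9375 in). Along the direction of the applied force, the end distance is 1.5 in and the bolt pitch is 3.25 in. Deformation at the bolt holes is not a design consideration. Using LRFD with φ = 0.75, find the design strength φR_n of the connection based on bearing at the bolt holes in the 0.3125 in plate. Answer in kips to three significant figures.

Per bolt r_n = 1.5 l_c t F_u ≤ 3.0 d t F_u; upper limit = 3.0 × 0.875 × 0.3125 × 65 = 53.32 kips.
Edge bolt: l_c = 1.5 − 0.9375/2 = 1.031 in → 1.5 × 1.031 × 0.3125 × 65 = 31.42 → r_n = 31.42 kips.
Interior bolts: l_c = 3.25 − 0.9375 = 2.312 in → 1.5 × 2.312 × 0.3125 × 65 = 70.46 → r_n = 53.32 kips.
R_n = 1 × 31.42 + 3 × 53.32 = 191.4 kips.
Design strength φR_n = 0.75 × 191.4 = 144 kips.

144 kips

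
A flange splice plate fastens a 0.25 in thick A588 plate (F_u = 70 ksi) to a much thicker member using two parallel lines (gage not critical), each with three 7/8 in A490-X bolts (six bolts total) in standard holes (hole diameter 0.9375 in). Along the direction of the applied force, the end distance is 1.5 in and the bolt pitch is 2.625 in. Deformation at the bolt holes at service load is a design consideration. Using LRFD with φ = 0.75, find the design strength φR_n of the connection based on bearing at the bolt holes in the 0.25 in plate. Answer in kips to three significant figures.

139 kips

Per bolt r_n = 1.2 l_c t F_u ≤ 2.4 d t F_u; upper limit = 2.4 × 0.875 × 0.25 × 70 = 36.75 kips.
Edge bolt: l_c = 1.5 − 0.9375/2 = 1.031 in → 1.2 × 1.031 × 0.25 × 70 = 21.66 → r_n = 21.66 kips.
Interior bolts: l_c = 2.625 − 0.9375 = 1.688 in → 1.2 × 1.688 × 0.25 × 70 = 35.44 → r_n = 35.44 kips.
R_n = 2 × 21.66 + 4 × 35.44 = 185.1 kips.
Design strength φR_n = 0.75 × 185.1 = 139 kips.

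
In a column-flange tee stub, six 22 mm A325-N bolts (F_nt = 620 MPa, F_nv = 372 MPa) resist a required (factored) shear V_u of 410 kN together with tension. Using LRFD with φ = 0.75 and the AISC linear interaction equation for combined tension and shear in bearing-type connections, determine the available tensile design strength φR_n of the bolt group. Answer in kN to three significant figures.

A_b = π·22²/4 = 380.1 mm²; f_rv = 410 × 1000 / (6 × 380.1) = 179.8 MPa.
F'_nt = 1.3 F_nt − (F_nt / φF_nv) f_rv = 1.3·620 − (620/(0.75·372))·179.8 = 406.5 MPa, capped at F_nt → F'_nt = 406.5 MPa.
R_n = F'_nt · A_b · n = 406.5 × 380.1 × 6 / 1000 = 927.2 kN.
Design strength φR_n = 0.75 × 927.2 = 695 kN.

695 kN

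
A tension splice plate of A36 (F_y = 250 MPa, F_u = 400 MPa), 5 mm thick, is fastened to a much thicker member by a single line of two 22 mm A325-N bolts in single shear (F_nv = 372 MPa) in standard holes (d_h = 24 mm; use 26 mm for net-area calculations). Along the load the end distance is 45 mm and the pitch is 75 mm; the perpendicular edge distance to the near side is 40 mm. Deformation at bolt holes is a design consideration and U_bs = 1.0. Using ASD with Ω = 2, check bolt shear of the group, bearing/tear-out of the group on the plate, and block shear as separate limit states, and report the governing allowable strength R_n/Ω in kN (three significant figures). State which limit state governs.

Bolt shear: A_b = π·22²/4 = 380.1 mm²; R_n = 372 × 380.1 × 2 × 1 / 1000 = 282.8 kN → 282.8 / 2 = 141 kN.
Bearing: edge l_c = 33, r_n = 79.2 kN; interior l_c = 51, r_n = 105.6 kN; R_n = 79.2 + 1·105.6 = 184.8 kN → 92.4 kN.
Block shear: A_gv = 600, A_nv = 405, A_nt = 135 mm²; R_n = min(0.6F_uA_nv, 0.6F_yA_gv) + U_bs·F_u·A_nt = 144 kN → 72 kN.
Block shear governs: 72 kN.

72 kN (block shear governs)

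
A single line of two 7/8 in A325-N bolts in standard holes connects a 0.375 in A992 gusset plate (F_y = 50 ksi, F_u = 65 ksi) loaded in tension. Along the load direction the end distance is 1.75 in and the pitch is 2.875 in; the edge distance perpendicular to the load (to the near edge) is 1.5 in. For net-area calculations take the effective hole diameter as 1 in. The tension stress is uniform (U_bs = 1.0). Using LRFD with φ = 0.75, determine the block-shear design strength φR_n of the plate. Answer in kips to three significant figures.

Shear plane L_v = 1.75 + 1·2.875 = 4.625 in; A_gv = 4.625 × 0.375 = 1.734 in².
A_nv = (4.625 − 1.5·1) × 0.375 = 1.172 in².
A_nt = (1.5 − 0.5·1) × 0.375 = 0.375 in².
0.6 F_u A_nv = 45.7 kips; 0.6 F_y A_gv = 52.03 kips → shear rupture governs the shear term.
R_n = 45.7 + 1.0 × 65 × 0.375 = 70.08 kips.
Design strength φR_n = 0.75 × 70.08 = 52.6 kips.

52.6 kips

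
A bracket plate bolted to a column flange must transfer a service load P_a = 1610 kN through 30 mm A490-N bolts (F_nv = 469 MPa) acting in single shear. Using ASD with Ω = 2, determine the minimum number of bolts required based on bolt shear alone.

A_b = π·30²/4 = 706.9 mm².
Per-bolt allowable strength R_n/Ω = 469 × 706.9 × 1 / 1000 / 2 = 165.8 kN.
n ≥ 1610 / 165.8 = 9.713 → use 10 bolts.

10 bolts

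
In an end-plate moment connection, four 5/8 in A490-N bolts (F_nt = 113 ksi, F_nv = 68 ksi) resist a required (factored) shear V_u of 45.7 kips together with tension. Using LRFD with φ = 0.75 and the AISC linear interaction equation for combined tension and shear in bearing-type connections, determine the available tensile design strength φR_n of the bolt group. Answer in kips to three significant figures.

59.3 kips

A_b = π·0.625²/4 = 0.3068 in²; f_rv = 45.7 / (4 × 0.3068) = 37.24 ksi.
F'_nt = 1.3 F_nt − (F_nt / φF_nv) f_rv = 1.3·113 − (113/(0.75·68))·37.24 = 64.39 ksi, capped at F_nt → F'_nt = 64.39 ksi.
R_n = F'_nt · A_b · n = 64.39 × 0.3068 × 4 = 79.02 kips.
Design strength φR_n = 0.75 × 79.02 = 59.3 kips.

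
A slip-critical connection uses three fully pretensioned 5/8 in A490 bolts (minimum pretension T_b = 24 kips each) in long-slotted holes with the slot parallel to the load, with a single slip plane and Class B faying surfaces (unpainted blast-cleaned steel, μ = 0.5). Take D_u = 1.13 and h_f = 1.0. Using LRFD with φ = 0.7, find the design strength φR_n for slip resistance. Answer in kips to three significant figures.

28.5 kips

R_n = μ · D_u · h_f · T_b · n_s · n_b = 0.5 × 1.13 × 1.0 × 24 × 1 × 3 = 40.68 kips.
Design strength φR_n = 0.7 × 40.68 = 28.5 kips.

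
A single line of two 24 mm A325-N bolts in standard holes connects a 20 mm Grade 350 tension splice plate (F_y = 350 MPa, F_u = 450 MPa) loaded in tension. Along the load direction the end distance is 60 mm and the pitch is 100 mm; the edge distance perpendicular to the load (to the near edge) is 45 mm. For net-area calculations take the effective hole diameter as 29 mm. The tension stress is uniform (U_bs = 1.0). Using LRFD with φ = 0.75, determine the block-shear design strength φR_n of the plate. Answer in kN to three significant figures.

Shear plane L_v = 60 + 1·100 = 160 mm; A_gv = 160 × 20 = 3200 mm².
A_nv = (160 − 1.5·29) × 20 = 2330 mm².
A_nt = (45 − 0.5·29) × 20 = 610 mm².
0.6 F_u A_nv = 629.1 kN; 0.6 F_y A_gv = 672 kN → shear rupture governs the shear term.
R_n = 629.1 + 1.0 × 450 × 610 / 1000 = 903.6 kN.
Design strength φR_n = 0.75 × 903.6 = 678 kN.

678 kN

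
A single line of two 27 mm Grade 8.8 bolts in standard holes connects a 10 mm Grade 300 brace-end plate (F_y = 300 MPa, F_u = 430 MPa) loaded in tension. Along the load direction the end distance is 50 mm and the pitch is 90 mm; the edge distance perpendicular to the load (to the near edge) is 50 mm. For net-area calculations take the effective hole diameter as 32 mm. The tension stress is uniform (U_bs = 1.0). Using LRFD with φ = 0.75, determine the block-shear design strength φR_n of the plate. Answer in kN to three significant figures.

288 kN

Shear plane L_v = 50 + 1·90 = 140 mm; A_gv = 140 × 10 = 1400 mm².
A_nv = (140 − 1.5·32) × 10 = 920 mm².
A_nt = (50 − 0.5·32) × 10 = 340 mm².
0.6 F_u A_nv = 237.4 kN; 0.6 F_y A_gv = 252 kN → shear rupture governs the shear term.
R_n = 237.4 + 1.0 × 430 × 340 / 1000 = 383.6 kN.
Design strength φR_n = 0.75 × 383.6 = 288 kN.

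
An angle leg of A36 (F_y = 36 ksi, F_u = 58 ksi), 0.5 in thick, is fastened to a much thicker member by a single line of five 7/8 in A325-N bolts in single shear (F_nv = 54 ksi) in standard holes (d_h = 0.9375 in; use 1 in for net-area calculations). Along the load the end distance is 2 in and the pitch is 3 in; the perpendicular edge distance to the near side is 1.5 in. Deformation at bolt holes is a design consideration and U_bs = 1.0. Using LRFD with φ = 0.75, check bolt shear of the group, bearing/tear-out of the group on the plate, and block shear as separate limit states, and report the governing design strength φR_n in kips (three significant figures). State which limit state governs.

122 kips (bolt shear governs)

Bolt shear: A_b = π·0.875²/4 = 0.6013 in²; R_n = 54 × 0.6013 × 5 × 1 = 162.4 kips → 0.75 × 162.4 = 122 kips.
Bearing: edge l_c = 1.531, r_n = 53.29 kips; interior l_c = 2.062, r_n = 60.9 kips; R_n = 53.29 + 4·60.9 = 296.9 kips → 223 kips.
Block shear: A_gv = 7, A_nv = 4.75, A_nt = 0.5 in²; R_n = min(0.6F_uA_nv, 0.6F_yA_gv) + U_bs·F_u·A_nt = 180.2 kips → 135 kips.
Bolt shear governs: 122 kips.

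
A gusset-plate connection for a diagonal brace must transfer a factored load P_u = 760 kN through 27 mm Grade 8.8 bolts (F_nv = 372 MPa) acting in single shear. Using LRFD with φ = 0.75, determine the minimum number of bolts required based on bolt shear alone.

A_b = π·27²/4 = 572.6 mm².
Per-bolt design strength φR_n = 0.75 × 372 × 572.6 × 1 / 1000 = 159.7 kN.
n ≥ 760 / 159.7 = 4.758 → use 5 bolts.

5 bolts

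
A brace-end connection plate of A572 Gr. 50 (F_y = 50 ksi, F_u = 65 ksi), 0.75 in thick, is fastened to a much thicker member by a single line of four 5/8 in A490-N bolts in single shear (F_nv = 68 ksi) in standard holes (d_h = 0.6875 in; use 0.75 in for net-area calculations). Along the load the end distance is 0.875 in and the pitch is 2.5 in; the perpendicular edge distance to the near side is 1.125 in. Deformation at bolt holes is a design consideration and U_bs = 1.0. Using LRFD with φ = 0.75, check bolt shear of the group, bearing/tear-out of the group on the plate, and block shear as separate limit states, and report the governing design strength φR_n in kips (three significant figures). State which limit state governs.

62.6 kips (bolt shear governs)

Bolt shear: A_b = π·0.625²/4 = 0.3068 in²; R_n = 68 × 0.3068 × 4 × 1 = 83.45 kips → 0.75 × 83.45 = 62.6 kips.
Bearing: edge l_c = 0.5312, r_n = 31.08 kips; interior l_c = 1.812, r_n = 73.12 kips; R_n = 31.08 + 3·73.12 = 250.5 kips → 188 kips.
Block shear: A_gv = 6.281, A_nv = 4.312, A_nt = 0.5625 in²; R_n = min(0.6F_uA_nv, 0.6F_yA_gv) + U_bs·F_u·A_nt = 204.8 kips → 154 kips.
Bolt shear governs: 62.6 kips.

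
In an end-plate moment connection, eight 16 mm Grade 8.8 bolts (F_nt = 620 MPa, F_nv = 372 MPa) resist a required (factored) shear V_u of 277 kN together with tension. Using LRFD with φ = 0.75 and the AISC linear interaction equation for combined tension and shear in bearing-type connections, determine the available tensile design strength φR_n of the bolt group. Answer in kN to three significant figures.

511 kN

A_b = π·16²/4 = 201.1 mm²; f_rv = 277 × 1000 / (8 × 201.1) = 172.2 MPa.
F'_nt = 1.3 F_nt − (F_nt / φF_nv) f_rv = 1.3·620 − (620/(0.75·372))·172.2 = 423.3 MPa, capped at F_nt → F'_nt = 423.3 MPa.
R_n = F'_nt · A_b · n = 423.3 × 201.1 × 8 / 1000 = 680.9 kN.
Design strength φR_n = 0.75 × 680.9 = 511 kN.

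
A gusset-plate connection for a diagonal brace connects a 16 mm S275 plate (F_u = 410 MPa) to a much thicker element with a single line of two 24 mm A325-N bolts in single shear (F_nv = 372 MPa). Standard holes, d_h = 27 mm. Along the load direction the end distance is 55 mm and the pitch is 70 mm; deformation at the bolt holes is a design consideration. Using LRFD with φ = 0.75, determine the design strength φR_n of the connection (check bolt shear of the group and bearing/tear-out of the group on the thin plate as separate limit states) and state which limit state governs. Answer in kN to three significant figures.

Bolt shear: A_b = π·24²/4 = 452.4 mm²; R_n = 372 × 452.4 × 2 × 1 / 1000 = 336.6 kN → 0.75 × 336.6 = 252 kN.
Bearing (1.2 l_c t F_u ≤ 2.4 d t F_u): upper limit = 2.4·24·16·410 / 1000 = 377.9 kN.
  Edge l_c = 55 − 27/2 = 41.5 → r_n = 326.7 kN; interior l_c = 70 − 27 = 43 → r_n = 338.5 kN.
  R_n,bearing = 1·326.7 + 1·338.5 = 665.2 kN → 0.75 × 665.2 = 499 kN.
Bolt shear governs: 252 kN.

252 kN (bolt shear governs)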